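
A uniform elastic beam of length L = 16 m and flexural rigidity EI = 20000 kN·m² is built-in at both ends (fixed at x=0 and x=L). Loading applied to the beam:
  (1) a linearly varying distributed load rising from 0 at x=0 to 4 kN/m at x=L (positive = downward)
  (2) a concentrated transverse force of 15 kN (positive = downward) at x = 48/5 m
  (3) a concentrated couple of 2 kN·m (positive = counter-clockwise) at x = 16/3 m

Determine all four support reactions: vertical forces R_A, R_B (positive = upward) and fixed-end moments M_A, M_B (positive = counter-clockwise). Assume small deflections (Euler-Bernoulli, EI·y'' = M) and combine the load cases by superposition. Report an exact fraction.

Load 1 — triangular load w₀=4 kN/m (0→w₀ over full span):
  R_A = 3w₀L/20 = 3·4·16/20 = 48/5 kN
  M_A = w₀L²/30 = 4·16²/30 = 512/15 kN·m
  R_B = 7w₀L/20 = 7·4·16/20 = 112/5 kN
  M_B = -w₀L²/20 = -4·16²/20 = -256/5 kN·m
Load 2 — point force P=15 kN at a=48/5 m (b=L-a=32/5):
  R_A = Pb²(3a+b)/L³ = 15·(32/5)²·(3·(48/5)+(32/5))/16³ = 132/25 kN
  M_A = Pab²/L² = 15·(48/5)·(32/5)²/16² = 576/25 kN·m
  R_B = Pa²(a+3b)/L³ = 15·(48/5)²·((48/5)+3·(32/5))/16³ = 243/25 kN
  M_B = -Pa²b/L² = -15·(48/5)²·(32/5)/16² = -864/25 kN·m
Load 3 — applied couple M₀=2 kN·m at a=16/3 m (b=L-a=32/3):
  R_A = 6M₀ab/L³ = 6·2·(16/3)·(32/3)/16³ = 1/6 kN
  M_A = M₀b(2a-b)/L² = 2·(32/3)·(2·(16/3)-(32/3))/16² = 0 kN·m
  R_B = -6M₀ab/L³ = -6·2·(16/3)·(32/3)/16³ = -1/6 kN
  M_B = M₀a(2b-a)/L² = 2·(16/3)·(2·(32/3)-(16/3))/16² = 2/3 kN·m
Superposition: R_A = 2257/150 kN, M_A = 4288/75 kN·m, R_B = 4793/150 kN, M_B = -6382/75 kN·m

R_A = 2257/150 kN, M_A = 4288/75 kN·m, R_B = 4793/150 kN, M_B = -6382/75 kN·m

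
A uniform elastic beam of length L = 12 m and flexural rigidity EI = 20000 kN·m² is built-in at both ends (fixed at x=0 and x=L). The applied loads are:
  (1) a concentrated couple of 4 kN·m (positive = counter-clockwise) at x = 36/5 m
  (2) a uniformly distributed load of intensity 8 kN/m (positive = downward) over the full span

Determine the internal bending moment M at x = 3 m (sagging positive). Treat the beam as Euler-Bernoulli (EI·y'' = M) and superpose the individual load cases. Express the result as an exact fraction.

M(3) = 304/25 kN·m

Load 1 — applied couple M₀=4 kN·m at a=36/5 m (b=L-a=24/5):
  M_1 = R_Ax - M_A  [x≤a] with R_A=12/25, M_A=32/25 = (12/25)·3 - (32/25) = 4/25 kN·m
Load 2 — uniform load w=8 kN/m over full span:
  M_2 = wLx/2 - wL²/12 - wx²/2 = 8·12·3/2 - 8·12²/12 - 8·3²/2 = 12 kN·m
Superposition: M = Σ M_i = 304/25 kN·m ≈ 12.160000 kN·m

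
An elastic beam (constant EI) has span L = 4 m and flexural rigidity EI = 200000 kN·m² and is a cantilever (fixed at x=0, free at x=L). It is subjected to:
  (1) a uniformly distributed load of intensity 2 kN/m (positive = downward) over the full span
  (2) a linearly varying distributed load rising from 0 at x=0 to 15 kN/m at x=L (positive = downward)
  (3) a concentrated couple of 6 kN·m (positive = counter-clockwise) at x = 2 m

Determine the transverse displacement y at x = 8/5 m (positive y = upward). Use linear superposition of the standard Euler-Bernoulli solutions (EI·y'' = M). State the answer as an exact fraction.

y(8/5) = -4401/9765625 m

Load 1 — uniform load w=2 kN/m over full span:
  y_1 = -wx²(x²-4Lx+6L²)/(24EI) = -2·(8/5)²·((8/5)²-4·4·(8/5)+6·4²)/(24·200000) = -152/1953125 m
Load 2 — triangular load w₀=15 kN/m (0→w₀ over full span):
  y_2 = (w₀Lx³/12-w₀L²x²/6-w₀x⁵/(120L))/EI = (15·4·(8/5)³/12-15·4²·(8/5)²/6-15·(8/5)⁵/(120·4))/200000 = -4016/9765625 m
Load 3 — applied couple M₀=6 kN·m at a=2 m (b=L-a=2):
  y_3 = M₀x²/(2EI)  [x≤a] = 6·(8/5)²/(2·200000) = 3/78125 m
Superposition: y = Σ y_i = -4401/9765625 m ≈ -0.000451 m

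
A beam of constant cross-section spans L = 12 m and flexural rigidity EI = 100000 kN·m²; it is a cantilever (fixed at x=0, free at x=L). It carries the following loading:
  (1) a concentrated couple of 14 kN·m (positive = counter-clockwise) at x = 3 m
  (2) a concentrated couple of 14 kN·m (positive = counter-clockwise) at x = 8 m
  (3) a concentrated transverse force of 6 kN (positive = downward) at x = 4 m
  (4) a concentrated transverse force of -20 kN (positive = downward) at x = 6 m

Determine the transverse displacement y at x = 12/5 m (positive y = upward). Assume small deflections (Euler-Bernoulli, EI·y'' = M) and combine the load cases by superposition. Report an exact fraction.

y(12/5) = 1269/390625 m

Load 1 — applied couple M₀=14 kN·m at a=3 m (b=L-a=9):
  y_1 = M₀x²/(2EI)  [x≤a] = 14·(12/5)²/(2·100000) = 63/156250 m
Load 2 — applied couple M₀=14 kN·m at a=8 m (b=L-a=4):
  y_2 = M₀x²/(2EI)  [x≤a] = 14·(12/5)²/(2·100000) = 63/156250 m
Load 3 — point force P=6 kN at a=4 m (b=L-a=8):
  y_3 = -Px²(3a-x)/(6EI)  [x≤a] = -6·(12/5)²·(3·4-(12/5))/(6·100000) = -216/390625 m
Load 4 — point force P=-20 kN at a=6 m (b=L-a=6):
  y_4 = -Px²(3a-x)/(6EI)  [x≤a] = -(-20)·(12/5)²·(3·6-(12/5))/(6·100000) = 234/78125 m
Superposition: y = Σ y_i = 1269/390625 m ≈ 0.003249 m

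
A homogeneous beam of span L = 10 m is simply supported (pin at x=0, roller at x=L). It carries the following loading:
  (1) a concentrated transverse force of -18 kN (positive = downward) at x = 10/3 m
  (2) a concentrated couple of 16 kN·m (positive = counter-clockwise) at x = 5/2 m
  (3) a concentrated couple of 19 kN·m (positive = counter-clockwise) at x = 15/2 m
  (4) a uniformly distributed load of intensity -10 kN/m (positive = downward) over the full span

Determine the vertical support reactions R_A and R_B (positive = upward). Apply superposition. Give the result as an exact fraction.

Load 1 — point force P=-18 kN at a=10/3 m (b=L-a=20/3):
  R_A = Pb/L = (-18)·(20/3)/10 = -12 kN
  R_B = Pa/L = (-18)·(10/3)/10 = -6 kN
Load 2 — applied couple M₀=16 kN·m at a=5/2 m (b=L-a=15/2):
  R_A = M₀/L = 16/10 = 8/5 kN
  R_B = -M₀/L = -16/10 = -8/5 kN
Load 3 — applied couple M₀=19 kN·m at a=15/2 m (b=L-a=5/2):
  R_A = M₀/L = 19/10 kN
  R_B = -M₀/L = -19/10 kN
Load 4 — uniform load w=-10 kN/m over full span:
  R_A = wL/2 = (-10)·10/2 = -50 kN
  R_B = wL/2 = (-10)·10/2 = -50 kN
Superposition: R_A = -117/2 kN, R_B = -119/2 kN

R_A = -117/2 kN, R_B = -119/2 kN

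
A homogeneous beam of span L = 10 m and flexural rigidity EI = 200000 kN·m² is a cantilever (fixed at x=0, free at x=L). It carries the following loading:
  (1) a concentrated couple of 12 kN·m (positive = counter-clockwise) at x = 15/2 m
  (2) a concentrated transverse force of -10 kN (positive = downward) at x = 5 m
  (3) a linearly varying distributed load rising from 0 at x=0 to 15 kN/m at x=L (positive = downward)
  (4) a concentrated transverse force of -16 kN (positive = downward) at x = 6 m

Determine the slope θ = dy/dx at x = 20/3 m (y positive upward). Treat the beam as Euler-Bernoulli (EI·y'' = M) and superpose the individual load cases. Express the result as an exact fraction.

θ(20/3) = -105067/16200000 rad

Load 1 — applied couple M₀=12 kN·m at a=15/2 m (b=L-a=5/2):
  θ_1 = M₀x/EI  [x≤a] = 12·(20/3)/200000 = 1/2500 rad
Load 2 — point force P=-10 kN at a=5 m (b=L-a=5):
  θ_2 = -Pa²/(2EI)  [x>a] = -(-10)·5²/(2·200000) = 1/1600 rad
Load 3 — triangular load w₀=15 kN/m (0→w₀ over full span):
  θ_3 = (w₀Lx²/4-w₀L²x/3-w₀x⁴/(24L))/EI = (15·10·(20/3)²/4-15·10²·(20/3)/3-15·(20/3)⁴/(24·10))/200000 = -29/3240 rad
Load 4 — point force P=-16 kN at a=6 m (b=L-a=4):
  θ_4 = -Pa²/(2EI)  [x>a] = -(-16)·6²/(2·200000) = 9/6250 rad
Superposition: θ = Σ θ_i = -105067/16200000 rad ≈ -0.006486 rad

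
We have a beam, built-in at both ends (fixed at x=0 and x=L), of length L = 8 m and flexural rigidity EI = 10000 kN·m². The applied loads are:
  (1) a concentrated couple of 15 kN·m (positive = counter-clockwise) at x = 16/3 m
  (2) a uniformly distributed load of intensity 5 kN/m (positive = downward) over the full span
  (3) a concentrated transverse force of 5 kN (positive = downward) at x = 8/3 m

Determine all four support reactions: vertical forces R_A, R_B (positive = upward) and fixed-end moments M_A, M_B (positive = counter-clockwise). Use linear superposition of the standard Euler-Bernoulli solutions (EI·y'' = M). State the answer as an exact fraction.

R_A = 1415/54 kN, M_A = 1015/27 kN·m, R_B = 1015/54 kN, M_B = -800/27 kN·m

Load 1 — applied couple M₀=15 kN·m at a=16/3 m (b=L-a=8/3):
  R_A = 6M₀ab/L³ = 6·15·(16/3)·(8/3)/8³ = 5/2 kN
  M_A = M₀b(2a-b)/L² = 15·(8/3)·(2·(16/3)-(8/3))/8² = 5 kN·m
  R_B = -6M₀ab/L³ = -6·15·(16/3)·(8/3)/8³ = -5/2 kN
  M_B = M₀a(2b-a)/L² = 15·(16/3)·(2·(8/3)-(16/3))/8² = 0 kN·m
Load 2 — uniform load w=5 kN/m over full span:
  R_A = wL/2 = 5·8/2 = 20 kN
  M_A = wL²/12 = 5·8²/12 = 80/3 kN·m
  R_B = wL/2 = 5·8/2 = 20 kN
  M_B = -wL²/12 = -5·8²/12 = -80/3 kN·m
Load 3 — point force P=5 kN at a=8/3 m (b=L-a=16/3):
  R_A = Pb²(3a+b)/L³ = 5·(16/3)²·(3·(8/3)+(16/3))/8³ = 100/27 kN
  M_A = Pab²/L² = 5·(8/3)·(16/3)²/8² = 160/27 kN·m
  R_B = Pa²(a+3b)/L³ = 5·(8/3)²·((8/3)+3·(16/3))/8³ = 35/27 kN
  M_B = -Pa²b/L² = -5·(8/3)²·(16/3)/8² = -80/27 kN·m
Superposition: R_A = 1415/54 kN, M_A = 1015/27 kN·m, R_B = 1015/54 kN, M_B = -800/27 kN·m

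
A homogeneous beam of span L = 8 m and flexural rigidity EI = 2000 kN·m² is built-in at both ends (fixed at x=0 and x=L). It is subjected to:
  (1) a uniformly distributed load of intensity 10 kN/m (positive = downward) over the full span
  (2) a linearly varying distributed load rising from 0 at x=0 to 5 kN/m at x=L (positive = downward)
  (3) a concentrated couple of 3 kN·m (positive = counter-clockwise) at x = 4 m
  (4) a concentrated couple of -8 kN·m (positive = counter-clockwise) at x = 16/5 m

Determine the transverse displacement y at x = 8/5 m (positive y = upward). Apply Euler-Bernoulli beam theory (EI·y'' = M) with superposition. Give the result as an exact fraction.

y(8/5) = -62851/2343750 m

Load 1 — uniform load w=10 kN/m over full span:
  y_1 = -wx²(L-x)²/(24EI) = -10·(8/5)²·(8-(8/5))²/(24·2000) = -1024/46875 m
Load 2 — triangular load w₀=5 kN/m (0→w₀ over full span):
  y_2 = -w₀x²(L-x)²(x+2L)/(120LEI) = -5·(8/5)²·(8-(8/5))²·((8/5)+2·8)/(120·8·2000) = -5632/1171875 m
Load 3 — applied couple M₀=3 kN·m at a=4 m (b=L-a=4):
  y_3 = (R_Ax³/6 - M_Ax²/2)/EI  [x≤a] with R_A=9/16, M_A=3/4 = ((9/16)·(8/5)³/6 - (3/4)·(8/5)²/2)/2000 = -9/31250 m
Load 4 — applied couple M₀=-8 kN·m at a=16/5 m (b=L-a=24/5):
  y_4 = (R_Ax³/6 - M_Ax²/2)/EI  [x≤a] with R_A=-36/25, M_A=-24/25 = ((-36/25)·(8/5)³/6 - (-24/25)·(8/5)²/2)/2000 = 48/390625 m
Superposition: y = Σ y_i = -62851/2343750 m ≈ -0.026816 m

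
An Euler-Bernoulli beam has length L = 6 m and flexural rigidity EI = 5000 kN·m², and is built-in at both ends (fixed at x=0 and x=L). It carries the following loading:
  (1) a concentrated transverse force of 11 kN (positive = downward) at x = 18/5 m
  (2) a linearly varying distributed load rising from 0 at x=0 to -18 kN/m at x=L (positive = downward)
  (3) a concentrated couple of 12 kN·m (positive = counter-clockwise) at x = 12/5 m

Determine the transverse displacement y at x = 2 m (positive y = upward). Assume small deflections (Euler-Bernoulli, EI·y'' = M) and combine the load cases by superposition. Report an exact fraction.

Load 1 — point force P=11 kN at a=18/5 m (b=L-a=12/5):
  y_1 = -Pb²x²(3aL-(3a+b)x)/(6L³EI)  [x≤a] = -11·(12/5)²·2²·(3·(18/5)·6-(3·(18/5)+(12/5))·2)/(6·6³·5000) = -352/234375 m
Load 2 — triangular load w₀=-18 kN/m (0→w₀ over full span):
  y_2 = -w₀x²(L-x)²(x+2L)/(120LEI) = -(-18)·2²·(6-2)²·(2+2·6)/(120·6·5000) = 14/3125 m
Load 3 — applied couple M₀=12 kN·m at a=12/5 m (b=L-a=18/5):
  y_3 = (R_Ax³/6 - M_Ax²/2)/EI  [x≤a] with R_A=72/25, M_A=36/25 = ((72/25)·2³/6 - (36/25)·2²/2)/5000 = 3/15625 m
Superposition: y = Σ y_i = 743/234375 m ≈ 0.003170 m

y(2) = 743/234375 m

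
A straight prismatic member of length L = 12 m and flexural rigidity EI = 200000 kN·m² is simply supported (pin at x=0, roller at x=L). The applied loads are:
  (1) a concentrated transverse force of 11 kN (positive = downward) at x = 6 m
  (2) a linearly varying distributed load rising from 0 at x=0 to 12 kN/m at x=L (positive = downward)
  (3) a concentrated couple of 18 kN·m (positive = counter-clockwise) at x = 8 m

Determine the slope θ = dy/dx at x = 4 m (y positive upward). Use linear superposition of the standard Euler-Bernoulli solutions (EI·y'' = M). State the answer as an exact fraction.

θ(4) = -4333/3000000 rad

Load 1 — point force P=11 kN at a=6 m (b=L-a=6):
  θ_1 = -Pb(L²-b²-3x²)/(6LEI)  [x≤a] = -11·6·(12²-6²-3·4²)/(6·12·200000) = -11/40000 rad
Load 2 — triangular load w₀=12 kN/m (0→w₀ over full span):
  θ_2 = -w₀(7L⁴-30L²x²+15x⁴)/(360LEI) = -12·(7·12⁴-30·12²·4²+15·4⁴)/(360·12·200000) = -52/46875 rad
Load 3 — applied couple M₀=18 kN·m at a=8 m (b=L-a=4):
  θ_3 = (M₀x²/(2L)+C₁)/EI  [x≤a] with C₁=M₀(3b²-L²)/(6L)=-24 = (18·4²/(2·12)+(-24))/200000 = -3/50000 rad
Superposition: θ = Σ θ_i = -4333/3000000 rad ≈ -0.001444 rad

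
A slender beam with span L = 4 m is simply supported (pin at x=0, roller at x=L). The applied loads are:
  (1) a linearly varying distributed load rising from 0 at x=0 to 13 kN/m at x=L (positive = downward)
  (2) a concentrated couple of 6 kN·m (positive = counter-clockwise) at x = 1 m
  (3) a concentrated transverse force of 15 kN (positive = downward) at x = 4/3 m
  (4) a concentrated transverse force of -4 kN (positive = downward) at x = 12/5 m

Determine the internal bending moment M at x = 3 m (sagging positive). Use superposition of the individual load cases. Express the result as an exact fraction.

Load 1 — triangular load w₀=13 kN/m (0→w₀ over full span):
  M_1 = w₀Lx/6 - w₀x³/(6L) = 13·4·3/6 - 13·3³/(6·4) = 91/8 kN·m
Load 2 — applied couple M₀=6 kN·m at a=1 m (b=L-a=3):
  M_2 = M₀x/L - M₀  [x>a] = 6·3/4 - 6 = -3/2 kN·m
Load 3 — point force P=15 kN at a=4/3 m (b=L-a=8/3):
  M_3 = Pa(L-x)/L  [x>a] = 15·(4/3)·(4-3)/4 = 5 kN·m
Load 4 — point force P=-4 kN at a=12/5 m (b=L-a=8/5):
  M_4 = Pa(L-x)/L  [x>a] = (-4)·(12/5)·(4-3)/4 = -12/5 kN·m
Superposition: M = Σ M_i = 499/40 kN·m ≈ 12.475000 kN·m

M(3) = 499/40 kN·m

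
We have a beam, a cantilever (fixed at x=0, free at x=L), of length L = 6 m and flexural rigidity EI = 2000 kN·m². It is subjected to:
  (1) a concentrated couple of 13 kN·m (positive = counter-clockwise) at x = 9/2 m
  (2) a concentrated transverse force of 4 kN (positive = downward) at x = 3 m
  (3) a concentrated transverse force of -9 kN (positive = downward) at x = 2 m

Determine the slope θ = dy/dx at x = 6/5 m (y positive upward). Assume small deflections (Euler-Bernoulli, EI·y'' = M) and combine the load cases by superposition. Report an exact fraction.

Load 1 — applied couple M₀=13 kN·m at a=9/2 m (b=L-a=3/2):
  θ_1 = M₀x/EI  [x≤a] = 13·(6/5)/2000 = 39/5000 rad
Load 2 — point force P=4 kN at a=3 m (b=L-a=3):
  θ_2 = -Px(2a-x)/(2EI)  [x≤a] = -4·(6/5)·(2·3-(6/5))/(2·2000) = -18/3125 rad
Load 3 — point force P=-9 kN at a=2 m (b=L-a=4):
  θ_3 = -Px(2a-x)/(2EI)  [x≤a] = -(-9)·(6/5)·(2·2-(6/5))/(2·2000) = 189/25000 rad
Superposition: θ = Σ θ_i = 6/625 rad ≈ 0.009600 rad

θ(6/5) = 6/625 rad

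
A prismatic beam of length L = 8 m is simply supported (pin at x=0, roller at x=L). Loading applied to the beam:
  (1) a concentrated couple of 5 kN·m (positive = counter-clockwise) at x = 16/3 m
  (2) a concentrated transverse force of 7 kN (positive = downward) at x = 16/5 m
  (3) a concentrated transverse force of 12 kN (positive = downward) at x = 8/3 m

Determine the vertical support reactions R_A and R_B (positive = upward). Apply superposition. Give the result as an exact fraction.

R_A = 513/40 kN, R_B = 247/40 kN

Load 1 — applied couple M₀=5 kN·m at a=16/3 m (b=L-a=8/3):
  R_A = M₀/L = 5/8 kN
  R_B = -M₀/L = -5/8 kN
Load 2 — point force P=7 kN at a=16/5 m (b=L-a=24/5):
  R_A = Pb/L = 7·(24/5)/8 = 21/5 kN
  R_B = Pa/L = 7·(16/5)/8 = 14/5 kN
Load 3 — point force P=12 kN at a=8/3 m (b=L-a=16/3):
  R_A = Pb/L = 12·(16/3)/8 = 8 kN
  R_B = Pa/L = 12·(8/3)/8 = 4 kN
Superposition: R_A = 513/40 kN, R_B = 247/40 kN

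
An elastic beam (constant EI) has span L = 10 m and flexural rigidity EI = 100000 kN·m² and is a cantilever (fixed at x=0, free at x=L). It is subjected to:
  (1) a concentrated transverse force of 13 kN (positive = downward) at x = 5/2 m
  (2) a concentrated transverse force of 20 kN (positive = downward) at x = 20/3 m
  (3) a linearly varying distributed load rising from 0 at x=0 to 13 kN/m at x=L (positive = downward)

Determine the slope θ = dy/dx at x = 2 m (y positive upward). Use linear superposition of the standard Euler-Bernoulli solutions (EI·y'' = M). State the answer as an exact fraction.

Load 1 — point force P=13 kN at a=5/2 m (b=L-a=15/2):
  θ_1 = -Px(2a-x)/(2EI)  [x≤a] = -13·2·(2·(5/2)-2)/(2·100000) = -39/100000 rad
Load 2 — point force P=20 kN at a=20/3 m (b=L-a=10/3):
  θ_2 = -Px(2a-x)/(2EI)  [x≤a] = -20·2·(2·(20/3)-2)/(2·100000) = -17/7500 rad
Load 3 — triangular load w₀=13 kN/m (0→w₀ over full span):
  θ_3 = (w₀Lx²/4-w₀L²x/3-w₀x⁴/(24L))/EI = (13·10·2²/4-13·10²·2/3-13·2⁴/(24·10))/100000 = -11063/1500000 rad
Superposition: θ = Σ θ_i = -627/62500 rad ≈ -0.010032 rad

θ(2) = -627/62500 rad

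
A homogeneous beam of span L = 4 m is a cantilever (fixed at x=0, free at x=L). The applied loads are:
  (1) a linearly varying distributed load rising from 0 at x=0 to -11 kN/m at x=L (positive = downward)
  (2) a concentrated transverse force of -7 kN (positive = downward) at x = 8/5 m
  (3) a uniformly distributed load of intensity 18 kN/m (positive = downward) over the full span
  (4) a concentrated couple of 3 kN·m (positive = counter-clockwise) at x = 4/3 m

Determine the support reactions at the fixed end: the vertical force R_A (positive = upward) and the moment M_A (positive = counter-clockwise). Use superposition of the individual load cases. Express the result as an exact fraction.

R_A = 43 kN, M_A = 1067/15 kN·m

Load 1 — triangular load w₀=-11 kN/m (0→w₀ over full span):
  R_A = w₀L/2 = (-11)·4/2 = -22 kN
  M_A = w₀L²/3 = (-11)·4²/3 = -176/3 kN·m
Load 2 — point force P=-7 kN at a=8/5 m (b=L-a=12/5):
  R_A = P = (-7) = -7 kN
  M_A = Pa = (-7)·(8/5) = -56/5 kN·m
Load 3 — uniform load w=18 kN/m over full span:
  R_A = wL = 18·4 = 72 kN
  M_A = wL²/2 = 18·4²/2 = 144 kN·m
Load 4 — applied couple M₀=3 kN·m at a=4/3 m (b=L-a=8/3):
  R_A = 0 kN
  M_A = -M₀ = -3 kN·m
Superposition: R_A = 43 kN, M_A = 1067/15 kN·m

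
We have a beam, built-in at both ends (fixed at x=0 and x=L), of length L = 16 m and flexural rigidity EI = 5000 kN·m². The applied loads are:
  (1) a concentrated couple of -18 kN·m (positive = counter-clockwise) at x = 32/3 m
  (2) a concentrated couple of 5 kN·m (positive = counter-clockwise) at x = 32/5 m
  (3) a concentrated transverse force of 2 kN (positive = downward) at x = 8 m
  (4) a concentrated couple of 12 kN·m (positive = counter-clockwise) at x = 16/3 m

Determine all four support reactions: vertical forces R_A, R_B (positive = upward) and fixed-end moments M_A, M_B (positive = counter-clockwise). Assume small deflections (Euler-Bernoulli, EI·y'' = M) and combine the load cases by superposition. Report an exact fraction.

Load 1 — applied couple M₀=-18 kN·m at a=32/3 m (b=L-a=16/3):
  R_A = 6M₀ab/L³ = 6·(-18)·(32/3)·(16/3)/16³ = -3/2 kN
  M_A = M₀b(2a-b)/L² = (-18)·(16/3)·(2·(32/3)-(16/3))/16² = -6 kN·m
  R_B = -6M₀ab/L³ = -6·(-18)·(32/3)·(16/3)/16³ = 3/2 kN
  M_B = M₀a(2b-a)/L² = (-18)·(32/3)·(2·(16/3)-(32/3))/16² = 0 kN·m
Load 2 — applied couple M₀=5 kN·m at a=32/5 m (b=L-a=48/5):
  R_A = 6M₀ab/L³ = 6·5·(32/5)·(48/5)/16³ = 9/20 kN
  M_A = M₀b(2a-b)/L² = 5·(48/5)·(2·(32/5)-(48/5))/16² = 3/5 kN·m
  R_B = -6M₀ab/L³ = -6·5·(32/5)·(48/5)/16³ = -9/20 kN
  M_B = M₀a(2b-a)/L² = 5·(32/5)·(2·(48/5)-(32/5))/16² = 8/5 kN·m
Load 3 — point force P=2 kN at a=8 m (b=L-a=8):
  R_A = Pb²(3a+b)/L³ = 2·8²·(3·8+8)/16³ = 1 kN
  M_A = Pab²/L² = 2·8·8²/16² = 4 kN·m
  R_B = Pa²(a+3b)/L³ = 2·8²·(8+3·8)/16³ = 1 kN
  M_B = -Pa²b/L² = -2·8²·8/16² = -4 kN·m
Load 4 — applied couple M₀=12 kN·m at a=16/3 m (b=L-a=32/3):
  R_A = 6M₀ab/L³ = 6·12·(16/3)·(32/3)/16³ = 1 kN
  M_A = M₀b(2a-b)/L² = 12·(32/3)·(2·(16/3)-(32/3))/16² = 0 kN·m
  R_B = -6M₀ab/L³ = -6·12·(16/3)·(32/3)/16³ = -1 kN
  M_B = M₀a(2b-a)/L² = 12·(16/3)·(2·(32/3)-(16/3))/16² = 4 kN·m
Superposition: R_A = 19/20 kN, M_A = -7/5 kN·m, R_B = 21/20 kN, M_B = 8/5 kN·m

R_A = 19/20 kN, M_A = -7/5 kN·m, R_B = 21/20 kN, M_B = 8/5 kN·m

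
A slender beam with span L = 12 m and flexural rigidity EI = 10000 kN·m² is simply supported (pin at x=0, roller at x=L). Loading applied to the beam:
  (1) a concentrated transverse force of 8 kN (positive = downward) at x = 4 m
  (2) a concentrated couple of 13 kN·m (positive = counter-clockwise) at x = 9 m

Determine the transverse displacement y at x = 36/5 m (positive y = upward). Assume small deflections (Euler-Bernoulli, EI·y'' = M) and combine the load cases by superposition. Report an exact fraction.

y(36/5) = -231467/7500000 m

Load 1 — point force P=8 kN at a=4 m (b=L-a=8):
  y_1 = -Pa(L-x)(2Lx-a²-x²)/(6LEI)  [x>a] = -8·4·(12-(36/5))·(2·12·(36/5)-4²-(36/5)²)/(6·12·10000) = -5248/234375 m
Load 2 — applied couple M₀=13 kN·m at a=9 m (b=L-a=3):
  y_2 = (M₀x³/(6L)+C₁x)/EI  [x≤a] with C₁=M₀(3b²-L²)/(6L)=-169/8 = (13·(36/5)³/(6·12)+(-169/8)·(36/5))/10000 = -21177/2500000 m
Superposition: y = Σ y_i = -231467/7500000 m ≈ -0.030862 m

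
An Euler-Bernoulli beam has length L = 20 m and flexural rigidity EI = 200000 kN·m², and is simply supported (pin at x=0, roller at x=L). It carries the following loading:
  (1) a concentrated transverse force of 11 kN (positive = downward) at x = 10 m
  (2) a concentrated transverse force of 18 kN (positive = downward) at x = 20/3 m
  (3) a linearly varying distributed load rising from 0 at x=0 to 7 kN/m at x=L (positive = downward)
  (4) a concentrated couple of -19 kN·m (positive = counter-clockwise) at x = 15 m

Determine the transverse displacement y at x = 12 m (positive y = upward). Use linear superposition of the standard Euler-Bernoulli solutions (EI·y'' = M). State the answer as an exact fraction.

Load 1 — point force P=11 kN at a=10 m (b=L-a=10):
  y_1 = -Pa(L-x)(2Lx-a²-x²)/(6LEI)  [x>a] = -11·10·(20-12)·(2·20·12-10²-12²)/(6·20·200000) = -649/75000 m
Load 2 — point force P=18 kN at a=20/3 m (b=L-a=40/3):
  y_2 = -Pa(L-x)(2Lx-a²-x²)/(6LEI)  [x>a] = -18·(20/3)·(20-12)·(2·20·12-(20/3)²-12²)/(6·20·200000) = -328/28125 m
Load 3 — triangular load w₀=7 kN/m (0→w₀ over full span):
  y_3 = -w₀x(7L⁴-10L²x²+3x⁴)/(360LEI) = -7·12·(7·20⁴-10·20²·12²+3·12⁴)/(360·20·200000) = -8288/234375 m
Load 4 — applied couple M₀=-19 kN·m at a=15 m (b=L-a=5):
  y_4 = (M₀x³/(6L)+C₁x)/EI  [x≤a] with C₁=M₀(3b²-L²)/(6L)=1235/24 = ((-19)·12³/(6·20)+(1235/24)·12)/200000 = 3439/2000000 m
Superposition: y = Σ y_i = -4856237/90000000 m ≈ -0.053958 m

y(12) = -4856237/90000000 m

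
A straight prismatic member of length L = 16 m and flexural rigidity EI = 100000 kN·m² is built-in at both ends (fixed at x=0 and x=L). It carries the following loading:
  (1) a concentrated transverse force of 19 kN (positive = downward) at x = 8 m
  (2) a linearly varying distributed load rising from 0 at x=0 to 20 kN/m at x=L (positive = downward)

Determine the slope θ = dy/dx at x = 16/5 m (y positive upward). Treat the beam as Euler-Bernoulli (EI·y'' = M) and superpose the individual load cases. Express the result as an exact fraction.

Load 1 — point force P=19 kN at a=8 m (b=L-a=8):
  θ_1 = -Pb²x(2aL-(3a+b)x)/(2L³EI)  [x≤a] = -19·8²·(16/5)·(2·8·16-(3·8+8)·(16/5))/(2·16³·100000) = -57/78125 rad
Load 2 — triangular load w₀=20 kN/m (0→w₀ over full span):
  θ_2 = -w₀(2x(L-x)(L-2x)(x+2L)+x²(L-x)²)/(120LEI) = -20·(2·(16/5)·(16-(16/5))·(16-2·(16/5))·((16/5)+2·16)+(16/5)²·(16-(16/5))²)/(120·16·100000) = -3584/1171875 rad
Superposition: θ = Σ θ_i = -4439/1171875 rad ≈ -0.003788 rad

θ(16/5) = -4439/1171875 rad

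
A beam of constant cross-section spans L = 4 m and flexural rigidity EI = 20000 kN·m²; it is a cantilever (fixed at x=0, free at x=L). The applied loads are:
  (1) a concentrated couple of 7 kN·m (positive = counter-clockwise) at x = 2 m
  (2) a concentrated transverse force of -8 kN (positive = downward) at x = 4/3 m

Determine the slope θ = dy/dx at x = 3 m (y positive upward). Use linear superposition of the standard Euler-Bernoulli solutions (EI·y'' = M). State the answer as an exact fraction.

θ(3) = 19/18000 rad

Load 1 — applied couple M₀=7 kN·m at a=2 m (b=L-a=2):
  θ_1 = M₀a/EI  [x>a] = 7·2/20000 = 7/10000 rad
Load 2 — point force P=-8 kN at a=4/3 m (b=L-a=8/3):
  θ_2 = -Pa²/(2EI)  [x>a] = -(-8)·(4/3)²/(2·20000) = 2/5625 rad
Superposition: θ = Σ θ_i = 19/18000 rad ≈ 0.001056 rad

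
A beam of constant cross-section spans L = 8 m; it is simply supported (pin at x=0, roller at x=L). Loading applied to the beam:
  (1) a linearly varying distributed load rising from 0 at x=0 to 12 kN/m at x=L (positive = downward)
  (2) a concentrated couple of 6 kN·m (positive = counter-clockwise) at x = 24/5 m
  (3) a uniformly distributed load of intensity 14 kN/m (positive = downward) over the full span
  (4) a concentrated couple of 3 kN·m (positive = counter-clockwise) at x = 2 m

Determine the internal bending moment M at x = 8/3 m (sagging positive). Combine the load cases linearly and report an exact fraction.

M(8/3) = 3712/27 kN·m

Load 1 — triangular load w₀=12 kN/m (0→w₀ over full span):
  M_1 = w₀Lx/6 - w₀x³/(6L) = 12·8·(8/3)/6 - 12·(8/3)³/(6·8) = 1024/27 kN·m
Load 2 — applied couple M₀=6 kN·m at a=24/5 m (b=L-a=16/5):
  M_2 = M₀x/L  [x≤a] = 6·(8/3)/8 = 2 kN·m
Load 3 — uniform load w=14 kN/m over full span:
  M_3 = wx(L-x)/2 = 14·(8/3)·(8-(8/3))/2 = 896/9 kN·m
Load 4 — applied couple M₀=3 kN·m at a=2 m (b=L-a=6):
  M_4 = M₀x/L - M₀  [x>a] = 3·(8/3)/8 - 3 = -2 kN·m
Superposition: M = Σ M_i = 3712/27 kN·m ≈ 137.481481 kN·m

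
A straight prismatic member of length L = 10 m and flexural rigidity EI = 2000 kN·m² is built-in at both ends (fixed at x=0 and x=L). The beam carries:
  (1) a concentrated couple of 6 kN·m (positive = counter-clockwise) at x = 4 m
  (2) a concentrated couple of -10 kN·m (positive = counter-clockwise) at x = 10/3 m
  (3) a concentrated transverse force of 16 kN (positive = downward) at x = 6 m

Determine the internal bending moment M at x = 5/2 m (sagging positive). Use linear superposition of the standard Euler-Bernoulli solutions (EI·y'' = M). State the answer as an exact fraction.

M(5/2) = -238/75 kN·m

Load 1 — applied couple M₀=6 kN·m at a=4 m (b=L-a=6):
  M_1 = R_Ax - M_A  [x≤a] with R_A=108/125, M_A=18/25 = (108/125)·(5/2) - (18/25) = 36/25 kN·m
Load 2 — applied couple M₀=-10 kN·m at a=10/3 m (b=L-a=20/3):
  M_2 = R_Ax - M_A  [x≤a] with R_A=-4/3, M_A=0 = (-4/3)·(5/2) - 0 = -10/3 kN·m
Load 3 — point force P=16 kN at a=6 m (b=L-a=4):
  M_3 = Pb²(3a+b)x/L³ - Pab²/L²  [x≤a] = 16·4²·(3·6+4)·(5/2)/10³ - 16·6·4²/10² = -32/25 kN·m
Superposition: M = Σ M_i = -238/75 kN·m ≈ -3.173333 kN·m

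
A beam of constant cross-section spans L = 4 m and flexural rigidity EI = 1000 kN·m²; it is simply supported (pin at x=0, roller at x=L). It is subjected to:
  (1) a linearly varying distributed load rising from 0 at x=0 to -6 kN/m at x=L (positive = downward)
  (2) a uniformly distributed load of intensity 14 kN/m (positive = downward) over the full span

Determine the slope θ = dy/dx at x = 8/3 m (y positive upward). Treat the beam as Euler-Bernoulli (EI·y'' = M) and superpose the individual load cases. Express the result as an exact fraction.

θ(8/3) = 728/50625 rad

Load 1 — triangular load w₀=-6 kN/m (0→w₀ over full span):
  θ_1 = -w₀(7L⁴-30L²x²+15x⁴)/(360LEI) = -(-6)·(7·4⁴-30·4²·(8/3)²+15·(8/3)⁴)/(360·4·1000) = -182/50625 rad
Load 2 — uniform load w=14 kN/m over full span:
  θ_2 = -w(L³-6Lx²+4x³)/(24EI) = -14·(4³-6·4·(8/3)²+4·(8/3)³)/(24·1000) = 182/10125 rad
Superposition: θ = Σ θ_i = 728/50625 rad ≈ 0.014380 rad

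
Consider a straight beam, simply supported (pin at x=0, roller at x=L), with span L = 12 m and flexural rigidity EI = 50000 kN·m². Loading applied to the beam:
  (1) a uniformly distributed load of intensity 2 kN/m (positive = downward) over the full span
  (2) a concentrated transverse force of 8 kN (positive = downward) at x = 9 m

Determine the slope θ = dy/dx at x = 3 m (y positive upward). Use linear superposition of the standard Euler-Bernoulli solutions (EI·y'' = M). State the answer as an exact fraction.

θ(3) = -27/10000 rad

Load 1 — uniform load w=2 kN/m over full span:
  θ_1 = -w(L³-6Lx²+4x³)/(24EI) = -2·(12³-6·12·3²+4·3³)/(24·50000) = -99/50000 rad
Load 2 — point force P=8 kN at a=9 m (b=L-a=3):
  θ_2 = -Pb(L²-b²-3x²)/(6LEI)  [x≤a] = -8·3·(12²-3²-3·3²)/(6·12·50000) = -9/12500 rad
Superposition: θ = Σ θ_i = -27/10000 rad ≈ -0.002700 rad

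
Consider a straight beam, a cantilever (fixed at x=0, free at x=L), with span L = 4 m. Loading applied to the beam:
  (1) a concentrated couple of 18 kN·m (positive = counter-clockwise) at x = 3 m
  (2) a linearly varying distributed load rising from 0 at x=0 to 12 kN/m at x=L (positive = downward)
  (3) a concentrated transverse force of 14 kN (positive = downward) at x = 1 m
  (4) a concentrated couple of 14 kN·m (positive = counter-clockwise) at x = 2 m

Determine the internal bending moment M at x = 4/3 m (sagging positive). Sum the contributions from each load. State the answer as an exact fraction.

Load 1 — applied couple M₀=18 kN·m at a=3 m (b=L-a=1):
  M_1 = M₀  [x≤a] = 18 = 18 kN·m
Load 2 — triangular load w₀=12 kN/m (0→w₀ over full span):
  M_2 = w₀Lx/2 - w₀L²/3 - w₀x³/(6L) = 12·4·(4/3)/2 - 12·4²/3 - 12·(4/3)³/(6·4) = -896/27 kN·m
Load 3 — point force P=14 kN at a=1 m (b=L-a=3):
  M_3 = 0  [x>a] = 0 kN·m
Load 4 — applied couple M₀=14 kN·m at a=2 m (b=L-a=2):
  M_4 = M₀  [x≤a] = 14 = 14 kN·m
Superposition: M = Σ M_i = -32/27 kN·m ≈ -1.185185 kN·m

M(4/3) = -32/27 kN·m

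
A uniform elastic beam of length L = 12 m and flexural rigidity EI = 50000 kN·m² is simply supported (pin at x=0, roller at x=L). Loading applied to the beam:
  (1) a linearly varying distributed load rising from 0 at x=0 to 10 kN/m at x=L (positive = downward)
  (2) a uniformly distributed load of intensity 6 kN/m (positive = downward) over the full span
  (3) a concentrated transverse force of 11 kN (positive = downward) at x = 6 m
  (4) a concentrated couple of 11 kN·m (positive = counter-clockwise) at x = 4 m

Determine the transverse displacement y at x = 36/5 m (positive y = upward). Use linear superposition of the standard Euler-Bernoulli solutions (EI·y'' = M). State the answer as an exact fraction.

y(36/5) = -1239253/19531250 m

Load 1 — triangular load w₀=10 kN/m (0→w₀ over full span):
  y_1 = -w₀x(7L⁴-10L²x²+3x⁴)/(360LEI) = -10·(36/5)·(7·12⁴-10·12²·(36/5)²+3·(36/5)⁴)/(360·12·50000) = -255744/9765625 m
Load 2 — uniform load w=6 kN/m over full span:
  y_2 = -wx(L³-2Lx²+x³)/(24EI) = -6·(36/5)·(12³-2·12·(36/5)²+(36/5)³)/(24·50000) = -60264/1953125 m
Load 3 — point force P=11 kN at a=6 m (b=L-a=6):
  y_3 = -Pa(L-x)(2Lx-a²-x²)/(6LEI)  [x>a] = -11·6·(12-(36/5))·(2·12·(36/5)-6²-(36/5)²)/(6·12·50000) = -5841/781250 m
Load 4 — applied couple M₀=11 kN·m at a=4 m (b=L-a=8):
  y_4 = (M₀x³/(6L)-M₀(x-a)²/2+C₁x)/EI  [x>a] with C₁=M₀(3b²-L²)/(6L)=22/3 = (11·(36/5)³/(6·12)-11·((36/5)-4)²/2+(22/3)·(36/5))/50000 = 418/390625 m
Superposition: y = Σ y_i = -1239253/19531250 m ≈ -0.063450 m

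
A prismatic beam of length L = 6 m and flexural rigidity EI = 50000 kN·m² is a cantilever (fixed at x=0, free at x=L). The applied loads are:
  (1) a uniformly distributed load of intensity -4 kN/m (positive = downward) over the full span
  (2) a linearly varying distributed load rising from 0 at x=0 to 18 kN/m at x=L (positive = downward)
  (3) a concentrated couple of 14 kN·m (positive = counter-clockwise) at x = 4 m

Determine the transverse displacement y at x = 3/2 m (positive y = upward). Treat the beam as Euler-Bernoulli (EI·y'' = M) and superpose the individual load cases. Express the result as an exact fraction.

Load 1 — uniform load w=-4 kN/m over full span:
  y_1 = -wx²(x²-4Lx+6L²)/(24EI) = -(-4)·(3/2)²·((3/2)²-4·6·(3/2)+6·6²)/(24·50000) = 2187/1600000 m
Load 2 — triangular load w₀=18 kN/m (0→w₀ over full span):
  y_2 = (w₀Lx³/12-w₀L²x²/6-w₀x⁵/(120L))/EI = (18·6·(3/2)³/12-18·6²·(3/2)²/6-18·(3/2)⁵/(120·6))/50000 = -272403/64000000 m
Load 3 — applied couple M₀=14 kN·m at a=4 m (b=L-a=2):
  y_3 = M₀x²/(2EI)  [x≤a] = 14·(3/2)²/(2·50000) = 63/200000 m
Superposition: y = Σ y_i = -164763/64000000 m ≈ -0.002574 m

y(3/2) = -164763/64000000 m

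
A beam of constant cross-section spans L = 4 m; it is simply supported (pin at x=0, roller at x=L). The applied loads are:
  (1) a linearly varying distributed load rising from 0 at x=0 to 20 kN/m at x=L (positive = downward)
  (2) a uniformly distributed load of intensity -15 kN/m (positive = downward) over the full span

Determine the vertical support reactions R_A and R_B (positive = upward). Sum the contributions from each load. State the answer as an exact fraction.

R_A = -50/3 kN, R_B = -10/3 kN

Load 1 — triangular load w₀=20 kN/m (0→w₀ over full span):
  R_A = w₀L/6 = 20·4/6 = 40/3 kN
  R_B = w₀L/3 = 20·4/3 = 80/3 kN
Load 2 — uniform load w=-15 kN/m over full span:
  R_A = wL/2 = (-15)·4/2 = -30 kN
  R_B = wL/2 = (-15)·4/2 = -30 kN
Superposition: R_A = -50/3 kN, R_B = -10/3 kN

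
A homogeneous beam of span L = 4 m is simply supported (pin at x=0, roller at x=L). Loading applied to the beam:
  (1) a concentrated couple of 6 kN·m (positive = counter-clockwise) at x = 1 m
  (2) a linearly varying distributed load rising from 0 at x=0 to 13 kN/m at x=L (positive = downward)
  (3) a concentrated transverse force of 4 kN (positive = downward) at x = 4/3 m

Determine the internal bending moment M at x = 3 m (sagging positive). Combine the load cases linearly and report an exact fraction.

Load 1 — applied couple M₀=6 kN·m at a=1 m (b=L-a=3):
  M_1 = M₀x/L - M₀  [x>a] = 6·3/4 - 6 = -3/2 kN·m
Load 2 — triangular load w₀=13 kN/m (0→w₀ over full span):
  M_2 = w₀Lx/6 - w₀x³/(6L) = 13·4·3/6 - 13·3³/(6·4) = 91/8 kN·m
Load 3 — point force P=4 kN at a=4/3 m (b=L-a=8/3):
  M_3 = Pa(L-x)/L  [x>a] = 4·(4/3)·(4-3)/4 = 4/3 kN·m
Superposition: M = Σ M_i = 269/24 kN·m ≈ 11.208333 kN·m

M(3) = 269/24 kN·m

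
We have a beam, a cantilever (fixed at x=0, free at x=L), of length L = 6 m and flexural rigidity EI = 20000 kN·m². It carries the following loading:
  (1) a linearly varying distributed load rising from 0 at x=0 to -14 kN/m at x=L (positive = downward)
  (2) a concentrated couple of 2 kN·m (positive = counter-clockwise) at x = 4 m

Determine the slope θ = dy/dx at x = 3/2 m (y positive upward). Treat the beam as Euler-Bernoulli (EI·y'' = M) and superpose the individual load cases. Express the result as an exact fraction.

θ(3/2) = 5331/512000 rad

Load 1 — triangular load w₀=-14 kN/m (0→w₀ over full span):
  θ_1 = (w₀Lx²/4-w₀L²x/3-w₀x⁴/(24L))/EI = ((-14)·6·(3/2)²/4-(-14)·6²·(3/2)/3-(-14)·(3/2)⁴/(24·6))/20000 = 26271/2560000 rad
Load 2 — applied couple M₀=2 kN·m at a=4 m (b=L-a=2):
  θ_2 = M₀x/EI  [x≤a] = 2·(3/2)/20000 = 3/20000 rad
Superposition: θ = Σ θ_i = 5331/512000 rad ≈ 0.010412 rad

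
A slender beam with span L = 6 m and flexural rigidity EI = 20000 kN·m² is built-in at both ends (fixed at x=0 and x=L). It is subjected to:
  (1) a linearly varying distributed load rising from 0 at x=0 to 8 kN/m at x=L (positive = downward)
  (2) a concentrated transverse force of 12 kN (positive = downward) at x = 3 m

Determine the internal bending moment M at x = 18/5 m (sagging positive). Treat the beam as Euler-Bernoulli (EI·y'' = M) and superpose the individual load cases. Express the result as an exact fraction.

Load 1 — triangular load w₀=8 kN/m (0→w₀ over full span):
  M_1 = 3w₀Lx/20 - w₀L²/30 - w₀x³/(6L) = 3·8·6·(18/5)/20 - 8·6²/30 - 8·(18/5)³/(6·6) = 744/125 kN·m
Load 2 — point force P=12 kN at a=3 m (b=L-a=3):
  M_2 = Pa²(a+3b)(L-x)/L³ - Pa²b/L²  [x>a] = 12·3²·(3+3·3)·(6-(18/5))/6³ - 12·3²·3/6² = 27/5 kN·m
Superposition: M = Σ M_i = 1419/125 kN·m ≈ 11.352000 kN·m

M(18/5) = 1419/125 kN·m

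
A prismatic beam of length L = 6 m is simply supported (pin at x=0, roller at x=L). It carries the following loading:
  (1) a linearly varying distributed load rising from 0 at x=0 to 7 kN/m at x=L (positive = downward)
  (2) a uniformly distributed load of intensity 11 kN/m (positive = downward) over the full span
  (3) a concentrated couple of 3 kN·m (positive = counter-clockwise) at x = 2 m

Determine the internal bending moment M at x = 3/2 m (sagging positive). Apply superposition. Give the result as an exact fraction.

M(3/2) = 1527/32 kN·m

Load 1 — triangular load w₀=7 kN/m (0→w₀ over full span):
  M_1 = w₀Lx/6 - w₀x³/(6L) = 7·6·(3/2)/6 - 7·(3/2)³/(6·6) = 315/32 kN·m
Load 2 — uniform load w=11 kN/m over full span:
  M_2 = wx(L-x)/2 = 11·(3/2)·(6-(3/2))/2 = 297/8 kN·m
Load 3 — applied couple M₀=3 kN·m at a=2 m (b=L-a=4):
  M_3 = M₀x/L  [x≤a] = 3·(3/2)/6 = 3/4 kN·m
Superposition: M = Σ M_i = 1527/32 kN·m ≈ 47.718750 kN·m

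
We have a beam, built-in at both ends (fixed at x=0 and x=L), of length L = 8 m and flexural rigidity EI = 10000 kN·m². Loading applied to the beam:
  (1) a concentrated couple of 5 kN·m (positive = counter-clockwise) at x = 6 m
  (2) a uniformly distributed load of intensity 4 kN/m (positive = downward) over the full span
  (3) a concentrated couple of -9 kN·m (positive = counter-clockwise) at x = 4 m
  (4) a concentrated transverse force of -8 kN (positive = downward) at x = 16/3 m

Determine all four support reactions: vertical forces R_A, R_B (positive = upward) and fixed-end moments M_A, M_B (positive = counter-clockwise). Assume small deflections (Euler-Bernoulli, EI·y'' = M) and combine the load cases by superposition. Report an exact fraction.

R_A = 22363/1728 kN, M_A = 6871/432 kN·m, R_B = 19109/1728 kN, M_B = -6497/432 kN·m

Load 1 — applied couple M₀=5 kN·m at a=6 m (b=L-a=2):
  R_A = 6M₀ab/L³ = 6·5·6·2/8³ = 45/64 kN
  M_A = M₀b(2a-b)/L² = 5·2·(2·6-2)/8² = 25/16 kN·m
  R_B = -6M₀ab/L³ = -6·5·6·2/8³ = -45/64 kN
  M_B = M₀a(2b-a)/L² = 5·6·(2·2-6)/8² = -15/16 kN·m
Load 2 — uniform load w=4 kN/m over full span:
  R_A = wL/2 = 4·8/2 = 16 kN
  M_A = wL²/12 = 4·8²/12 = 64/3 kN·m
  R_B = wL/2 = 4·8/2 = 16 kN
  M_B = -wL²/12 = -4·8²/12 = -64/3 kN·m
Load 3 — applied couple M₀=-9 kN·m at a=4 m (b=L-a=4):
  R_A = 6M₀ab/L³ = 6·(-9)·4·4/8³ = -27/16 kN
  M_A = M₀b(2a-b)/L² = (-9)·4·(2·4-4)/8² = -9/4 kN·m
  R_B = -6M₀ab/L³ = -6·(-9)·4·4/8³ = 27/16 kN
  M_B = M₀a(2b-a)/L² = (-9)·4·(2·4-4)/8² = -9/4 kN·m
Load 4 — point force P=-8 kN at a=16/3 m (b=L-a=8/3):
  R_A = Pb²(3a+b)/L³ = (-8)·(8/3)²·(3·(16/3)+(8/3))/8³ = -56/27 kN
  M_A = Pab²/L² = (-8)·(16/3)·(8/3)²/8² = -128/27 kN·m
  R_B = Pa²(a+3b)/L³ = (-8)·(16/3)²·((16/3)+3·(8/3))/8³ = -160/27 kN
  M_B = -Pa²b/L² = -(-8)·(16/3)²·(8/3)/8² = 256/27 kN·m
Superposition: R_A = 22363/1728 kN, M_A = 6871/432 kN·m, R_B = 19109/1728 kN, M_B = -6497/432 kN·m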